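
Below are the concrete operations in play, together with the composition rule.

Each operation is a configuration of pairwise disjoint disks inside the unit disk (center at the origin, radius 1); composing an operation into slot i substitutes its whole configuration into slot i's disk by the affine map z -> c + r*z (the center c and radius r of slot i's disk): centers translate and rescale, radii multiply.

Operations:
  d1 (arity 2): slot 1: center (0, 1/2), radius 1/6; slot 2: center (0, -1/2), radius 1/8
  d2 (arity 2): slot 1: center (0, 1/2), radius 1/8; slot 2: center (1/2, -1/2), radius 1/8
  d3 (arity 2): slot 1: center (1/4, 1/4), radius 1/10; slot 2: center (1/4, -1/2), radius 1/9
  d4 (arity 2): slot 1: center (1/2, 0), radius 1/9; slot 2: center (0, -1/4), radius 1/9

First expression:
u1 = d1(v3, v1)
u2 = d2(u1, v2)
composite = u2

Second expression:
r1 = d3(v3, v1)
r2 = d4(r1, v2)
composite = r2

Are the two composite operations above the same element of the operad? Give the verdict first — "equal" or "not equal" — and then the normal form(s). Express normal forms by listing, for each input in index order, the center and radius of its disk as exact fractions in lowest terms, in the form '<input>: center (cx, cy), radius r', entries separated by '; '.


not equal; the first gives v1: center (0, 7/16), radius 1/64; v2: center (1/2, -1/2), radius 1/8; v3: center (0, 9/16), radius 1/48 and the second v1: center (19/36, -1/18), radius 1/81; v2: center (0, -1/4), radius 1/9; v3: center (19/36, 1/36), radius 1/90


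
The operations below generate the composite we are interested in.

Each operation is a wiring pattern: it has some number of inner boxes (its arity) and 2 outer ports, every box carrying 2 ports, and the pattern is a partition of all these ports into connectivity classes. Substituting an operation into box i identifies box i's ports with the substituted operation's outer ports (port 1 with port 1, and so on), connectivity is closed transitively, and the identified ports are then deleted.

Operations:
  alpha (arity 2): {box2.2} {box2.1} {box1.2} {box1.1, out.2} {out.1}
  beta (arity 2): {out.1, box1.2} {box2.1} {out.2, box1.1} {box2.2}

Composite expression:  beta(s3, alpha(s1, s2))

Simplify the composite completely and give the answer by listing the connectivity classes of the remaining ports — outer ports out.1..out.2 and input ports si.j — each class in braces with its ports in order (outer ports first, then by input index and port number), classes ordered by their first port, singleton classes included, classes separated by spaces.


{out.1, s3.2} {out.2, s3.1} {s1.1} {s1.2} {s2.1} {s2.2}

Substituting into beta glues patterns; closure does the rest.
stage alpha: inputs (s1, s2), connectivity {out.1} {out.2, s1.1} {s1.2} {s2.1} {s2.2}, out.j its boundary
stage beta: inputs (s3, s1, s2), connectivity {out.1, s3.2} {out.2, s3.1} {s1.1} {s1.2} {s2.1} {s2.2}, out.j its boundary


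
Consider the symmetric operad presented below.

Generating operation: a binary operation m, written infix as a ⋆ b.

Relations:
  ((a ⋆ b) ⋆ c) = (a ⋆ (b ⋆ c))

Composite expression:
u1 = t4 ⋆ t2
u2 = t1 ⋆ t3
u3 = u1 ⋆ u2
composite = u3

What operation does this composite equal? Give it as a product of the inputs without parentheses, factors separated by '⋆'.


t4 ⋆ t2 ⋆ t1 ⋆ t3

The m-tree's shape is irrelevant; the t-reading-order decides.
(t4 ⋆ t2) spells out as t4 ⋆ t2
(t1 ⋆ t3) spells out as t1 ⋆ t3
((t4 ⋆ t2) ⋆ (t1 ⋆ t3)) spells out as t4 ⋆ t2 ⋆ t1 ⋆ t3


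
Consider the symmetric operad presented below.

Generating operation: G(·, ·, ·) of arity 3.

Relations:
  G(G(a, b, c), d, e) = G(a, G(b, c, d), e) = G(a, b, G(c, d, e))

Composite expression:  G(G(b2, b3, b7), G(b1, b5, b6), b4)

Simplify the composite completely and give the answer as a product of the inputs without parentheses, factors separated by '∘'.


b2 ∘ b3 ∘ b7 ∘ b1 ∘ b5 ∘ b6 ∘ b4

All parenthesizations of G agree; list the b-inputs left to right.
G(b2, b3, b7) reduces to b2 ∘ b3 ∘ b7
G(b1, b5, b6) reduces to b1 ∘ b5 ∘ b6
G(G(b2, b3, b7), G(b1, b5, b6), b4) reduces to b2 ∘ b3 ∘ b7 ∘ b1 ∘ b5 ∘ b6 ∘ b4


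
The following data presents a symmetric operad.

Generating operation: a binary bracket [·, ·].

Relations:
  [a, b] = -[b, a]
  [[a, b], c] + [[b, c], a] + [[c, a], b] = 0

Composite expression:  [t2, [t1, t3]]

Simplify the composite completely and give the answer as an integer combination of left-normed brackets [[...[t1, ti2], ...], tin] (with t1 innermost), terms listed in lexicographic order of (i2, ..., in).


-[[t1, t3], t2]


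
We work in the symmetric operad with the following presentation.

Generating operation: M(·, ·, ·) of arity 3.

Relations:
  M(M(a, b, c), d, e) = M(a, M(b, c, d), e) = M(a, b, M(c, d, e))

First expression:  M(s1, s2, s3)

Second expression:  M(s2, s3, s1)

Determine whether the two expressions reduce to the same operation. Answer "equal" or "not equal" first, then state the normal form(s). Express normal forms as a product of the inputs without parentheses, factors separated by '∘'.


not equal; the first gives s1 ∘ s2 ∘ s3 and the second s2 ∘ s3 ∘ s1

Normal form of the first expression: s1 ∘ s2 ∘ s3
Normal form of the second expression: s2 ∘ s3 ∘ s1
The normal forms differ: not equal.


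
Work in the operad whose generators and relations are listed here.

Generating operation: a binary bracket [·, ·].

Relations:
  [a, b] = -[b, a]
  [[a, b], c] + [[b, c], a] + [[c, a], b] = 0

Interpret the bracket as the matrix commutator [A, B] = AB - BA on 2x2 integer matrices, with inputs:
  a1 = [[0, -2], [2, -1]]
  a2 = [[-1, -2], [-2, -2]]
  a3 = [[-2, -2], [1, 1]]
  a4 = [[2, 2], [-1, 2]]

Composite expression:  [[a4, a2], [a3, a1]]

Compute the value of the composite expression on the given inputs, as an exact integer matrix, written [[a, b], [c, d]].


[[-6, -104], [88, 6]]

[a4, a2] = [[-6, -2], [-1, 6]]
[a3, a1] = [[-2, 8], [7, 2]]
[[a4, a2], [a3, a1]] = [[-6, -104], [88, 6]]


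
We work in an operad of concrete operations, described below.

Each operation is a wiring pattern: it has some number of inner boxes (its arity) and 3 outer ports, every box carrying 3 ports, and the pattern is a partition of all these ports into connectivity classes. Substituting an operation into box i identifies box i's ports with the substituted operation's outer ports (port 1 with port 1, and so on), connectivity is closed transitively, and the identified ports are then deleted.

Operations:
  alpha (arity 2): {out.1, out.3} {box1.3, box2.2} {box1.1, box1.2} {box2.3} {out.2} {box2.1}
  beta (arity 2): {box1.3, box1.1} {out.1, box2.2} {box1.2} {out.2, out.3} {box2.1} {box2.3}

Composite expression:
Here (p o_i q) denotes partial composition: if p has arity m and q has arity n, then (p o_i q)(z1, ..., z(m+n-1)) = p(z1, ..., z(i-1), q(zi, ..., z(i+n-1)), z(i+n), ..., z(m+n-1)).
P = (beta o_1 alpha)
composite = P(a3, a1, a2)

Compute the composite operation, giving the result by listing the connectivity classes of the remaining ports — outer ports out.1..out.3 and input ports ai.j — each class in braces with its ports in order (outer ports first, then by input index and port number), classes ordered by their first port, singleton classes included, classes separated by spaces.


{out.1, a2.2} {out.2, out.3} {a1.1} {a1.2, a3.3} {a1.3} {a2.1} {a2.3} {a3.1, a3.2}

Reachability decides: close wires over beta-identified ports.
the subtree at alpha composes to {out.1, out.3} {out.2} {a1.1} {a1.2, a3.3} {a1.3} {a3.1, a3.2} on (a3, a1); out.j = own outer ports
the subtree at beta composes to {out.1, a2.2} {out.2, out.3} {a1.1} {a1.2, a3.3} {a1.3} {a2.1} {a2.3} {a3.1, a3.2} on (a3, a1, a2); out.j = own outer ports


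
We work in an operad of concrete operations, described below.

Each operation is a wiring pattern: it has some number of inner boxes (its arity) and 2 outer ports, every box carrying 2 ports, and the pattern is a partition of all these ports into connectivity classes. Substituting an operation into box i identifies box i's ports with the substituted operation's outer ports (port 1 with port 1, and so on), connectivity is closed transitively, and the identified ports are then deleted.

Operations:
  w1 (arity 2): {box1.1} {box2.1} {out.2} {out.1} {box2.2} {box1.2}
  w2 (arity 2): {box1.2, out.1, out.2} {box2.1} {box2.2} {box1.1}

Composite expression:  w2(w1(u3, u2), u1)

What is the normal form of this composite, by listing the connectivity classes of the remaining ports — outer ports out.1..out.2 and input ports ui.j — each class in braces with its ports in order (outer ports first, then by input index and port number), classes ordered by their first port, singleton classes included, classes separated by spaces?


Connectivity passes through glued w2-boundaries; trace each wire chain.
through w1, on inputs (u3, u2): {out.1} {out.2} {u2.1} {u2.2} {u3.1} {u3.2} (out.j = stage outer ports)
through w2, on inputs (u3, u2, u1): {out.1, out.2} {u1.1} {u1.2} {u2.1} {u2.2} {u3.1} {u3.2} (out.j = stage outer ports)

{out.1, out.2} {u1.1} {u1.2} {u2.1} {u2.2} {u3.1} {u3.2}


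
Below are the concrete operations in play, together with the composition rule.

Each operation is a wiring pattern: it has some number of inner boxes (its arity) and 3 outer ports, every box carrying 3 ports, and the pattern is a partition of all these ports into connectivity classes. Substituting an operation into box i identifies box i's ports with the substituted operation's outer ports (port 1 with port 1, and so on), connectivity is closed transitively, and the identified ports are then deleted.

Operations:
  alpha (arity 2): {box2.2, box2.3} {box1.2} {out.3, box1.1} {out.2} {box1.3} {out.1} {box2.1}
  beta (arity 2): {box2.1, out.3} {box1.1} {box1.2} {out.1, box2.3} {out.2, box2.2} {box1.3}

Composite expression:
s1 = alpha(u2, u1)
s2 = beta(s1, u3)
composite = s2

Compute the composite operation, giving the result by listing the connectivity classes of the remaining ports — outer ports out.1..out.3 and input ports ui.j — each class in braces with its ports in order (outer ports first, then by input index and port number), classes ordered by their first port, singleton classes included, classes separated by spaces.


Two ports join when wires chain via beta-identified ports.
composing alpha on (u2, u1), with out.j its own outer ports: {out.1} {out.2} {out.3, u2.1} {u1.1} {u1.2, u1.3} {u2.2} {u2.3}
composing beta on (u2, u1, u3), with out.j its own outer ports: {out.1, u3.3} {out.2, u3.2} {out.3, u3.1} {u1.1} {u1.2, u1.3} {u2.1} {u2.2} {u2.3}

{out.1, u3.3} {out.2, u3.2} {out.3, u3.1} {u1.1} {u1.2, u1.3} {u2.1} {u2.2} {u2.3}


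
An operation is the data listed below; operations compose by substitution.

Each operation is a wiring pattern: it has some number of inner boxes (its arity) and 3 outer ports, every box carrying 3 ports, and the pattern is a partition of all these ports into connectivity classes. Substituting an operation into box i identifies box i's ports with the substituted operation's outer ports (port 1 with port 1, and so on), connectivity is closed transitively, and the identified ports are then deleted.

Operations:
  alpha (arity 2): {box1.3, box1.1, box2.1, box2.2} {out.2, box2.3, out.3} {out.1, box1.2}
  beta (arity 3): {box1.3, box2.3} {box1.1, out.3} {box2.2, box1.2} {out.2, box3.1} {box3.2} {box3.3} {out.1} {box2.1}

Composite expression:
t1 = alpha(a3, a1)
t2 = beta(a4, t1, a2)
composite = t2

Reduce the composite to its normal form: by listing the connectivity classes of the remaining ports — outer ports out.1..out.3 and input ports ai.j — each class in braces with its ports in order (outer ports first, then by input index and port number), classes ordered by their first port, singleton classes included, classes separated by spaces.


Connectivity passes through glued beta-boundaries; trace each wire chain.
after alpha, the pattern on (a3, a1) reads {out.1, a3.2} {out.2, out.3, a1.3} {a1.1, a1.2, a3.1, a3.3} (out.j = its outer ports)
after beta, the pattern on (a4, a3, a1, a2) reads {out.1} {out.2, a2.1} {out.3, a4.1} {a1.1, a1.2, a3.1, a3.3} {a1.3, a4.2, a4.3} {a2.2} {a2.3} {a3.2} (out.j = its outer ports)

{out.1} {out.2, a2.1} {out.3, a4.1} {a1.1, a1.2, a3.1, a3.3} {a1.3, a4.2, a4.3} {a2.2} {a2.3} {a3.2}


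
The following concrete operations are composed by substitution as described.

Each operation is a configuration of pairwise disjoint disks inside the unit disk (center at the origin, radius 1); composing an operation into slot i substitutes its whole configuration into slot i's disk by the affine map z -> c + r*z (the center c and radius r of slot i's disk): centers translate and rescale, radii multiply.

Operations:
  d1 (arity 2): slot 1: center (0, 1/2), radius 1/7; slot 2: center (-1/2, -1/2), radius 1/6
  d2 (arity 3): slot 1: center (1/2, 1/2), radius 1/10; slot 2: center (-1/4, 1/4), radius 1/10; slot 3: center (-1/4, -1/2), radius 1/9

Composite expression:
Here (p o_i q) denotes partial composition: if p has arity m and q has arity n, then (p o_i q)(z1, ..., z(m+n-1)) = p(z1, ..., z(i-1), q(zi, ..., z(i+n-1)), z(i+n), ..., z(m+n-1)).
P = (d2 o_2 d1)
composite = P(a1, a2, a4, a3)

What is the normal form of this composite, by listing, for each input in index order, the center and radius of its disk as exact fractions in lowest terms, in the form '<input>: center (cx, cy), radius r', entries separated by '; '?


Follow each a-input down from d2: c' goes to c + r*c', radius to r*r'.
input a1: composing its 1 substitution step yields center (1/2, 1/2), radius 1/10
input a2: composing its 2 substitution steps yields center (-1/4, 3/10), radius 1/70
input a4: composing its 2 substitution steps yields center (-3/10, 1/5), radius 1/60
input a3: composing its 1 substitution step yields center (-1/4, -1/2), radius 1/9

a1: center (1/2, 1/2), radius 1/10; a2: center (-1/4, 3/10), radius 1/70; a3: center (-1/4, -1/2), radius 1/9; a4: center (-3/10, 1/5), radius 1/60


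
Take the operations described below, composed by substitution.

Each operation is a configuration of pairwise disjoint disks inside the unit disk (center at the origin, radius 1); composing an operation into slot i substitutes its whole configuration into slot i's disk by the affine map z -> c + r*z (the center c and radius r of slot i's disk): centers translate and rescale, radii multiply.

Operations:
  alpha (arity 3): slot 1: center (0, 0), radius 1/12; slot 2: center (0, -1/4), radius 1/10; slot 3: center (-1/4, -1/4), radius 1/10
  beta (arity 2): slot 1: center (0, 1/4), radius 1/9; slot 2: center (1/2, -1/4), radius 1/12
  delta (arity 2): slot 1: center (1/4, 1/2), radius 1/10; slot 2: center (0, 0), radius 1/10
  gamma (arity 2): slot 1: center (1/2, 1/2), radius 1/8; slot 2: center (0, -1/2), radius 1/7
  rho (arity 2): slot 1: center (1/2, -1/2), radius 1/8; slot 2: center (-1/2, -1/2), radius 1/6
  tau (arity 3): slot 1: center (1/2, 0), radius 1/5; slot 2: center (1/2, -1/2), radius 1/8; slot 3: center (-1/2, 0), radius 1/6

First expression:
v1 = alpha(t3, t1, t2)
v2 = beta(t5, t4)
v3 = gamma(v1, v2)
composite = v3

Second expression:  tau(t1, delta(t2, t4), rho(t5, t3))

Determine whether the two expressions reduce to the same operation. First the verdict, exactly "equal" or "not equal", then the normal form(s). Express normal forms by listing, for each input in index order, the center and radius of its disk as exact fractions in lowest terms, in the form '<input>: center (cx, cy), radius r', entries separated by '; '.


not equal — first t1: center (1/2, 15/32), radius 1/80; t2: center (15/32, 15/32), radius 1/80; t3: center (1/2, 1/2), radius 1/96; t4: center (1/14, -15/28), radius 1/84; t5: center (0, -13/28), radius 1/63, second t1: center (1/2, 0), radius 1/5; t2: center (17/32, -7/16), radius 1/80; t3: center (-7/12, -1/12), radius 1/36; t4: center (1/2, -1/2), radius 1/80; t5: center (-5/12, -1/12), radius 1/48


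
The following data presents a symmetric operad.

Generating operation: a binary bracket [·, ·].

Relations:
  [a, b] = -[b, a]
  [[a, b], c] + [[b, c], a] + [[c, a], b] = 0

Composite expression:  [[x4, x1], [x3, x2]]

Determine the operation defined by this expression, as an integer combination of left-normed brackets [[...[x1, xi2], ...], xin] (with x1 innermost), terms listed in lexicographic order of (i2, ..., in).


[[[x1, x4], x2], x3] - [[[x1, x4], x3], x2]

In the tensor algebra, words opening x1 carry the x1-anchored form.
Composite bracket: [[x4, x1], [x3, x2]]
Expanding via [a, b] = ab - ba: 8 signed words (2^3 = 8).
Coefficients come from the x1-initial words:
  sign of x1x4x2x3 is +1, so it contributes +[[[x1, x4], x2], x3]
  sign of x1x4x3x2 is -1, so it contributes -[[[x1, x4], x3], x2]


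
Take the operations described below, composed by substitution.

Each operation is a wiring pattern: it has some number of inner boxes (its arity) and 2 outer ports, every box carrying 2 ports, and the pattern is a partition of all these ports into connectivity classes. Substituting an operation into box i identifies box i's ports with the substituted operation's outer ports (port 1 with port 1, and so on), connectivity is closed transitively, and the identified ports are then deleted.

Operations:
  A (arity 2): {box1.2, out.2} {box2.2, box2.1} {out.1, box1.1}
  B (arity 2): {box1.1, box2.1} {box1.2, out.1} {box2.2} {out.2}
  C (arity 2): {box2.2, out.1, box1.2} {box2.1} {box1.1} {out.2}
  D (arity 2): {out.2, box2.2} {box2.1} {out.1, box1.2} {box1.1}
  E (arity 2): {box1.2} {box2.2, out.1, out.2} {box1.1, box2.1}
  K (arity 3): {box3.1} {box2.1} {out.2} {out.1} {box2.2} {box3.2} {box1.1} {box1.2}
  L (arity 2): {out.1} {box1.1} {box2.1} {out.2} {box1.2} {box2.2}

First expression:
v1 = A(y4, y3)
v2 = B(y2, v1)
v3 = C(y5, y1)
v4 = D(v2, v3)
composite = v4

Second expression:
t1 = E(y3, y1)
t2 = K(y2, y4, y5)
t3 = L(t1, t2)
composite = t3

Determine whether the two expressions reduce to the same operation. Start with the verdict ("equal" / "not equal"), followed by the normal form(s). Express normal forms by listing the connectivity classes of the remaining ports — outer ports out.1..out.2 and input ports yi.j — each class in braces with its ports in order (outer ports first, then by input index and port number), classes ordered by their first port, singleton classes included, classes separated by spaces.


In normal form, the first expression is {out.1} {out.2} {y1.1} {y1.2, y5.2} {y2.1, y4.1} {y2.2} {y3.1, y3.2} {y4.2} {y5.1}
In normal form, the second expression is {out.1} {out.2} {y1.1, y3.1} {y1.2} {y2.1} {y2.2} {y3.2} {y4.1} {y4.2} {y5.1} {y5.2}
The normal forms differ: not equal.

not equal; first: {out.1} {out.2} {y1.1} {y1.2, y5.2} {y2.1, y4.1} {y2.2} {y3.1, y3.2} {y4.2} {y5.1}; second: {out.1} {out.2} {y1.1, y3.1} {y1.2} {y2.1} {y2.2} {y3.2} {y4.1} {y4.2} {y5.1} {y5.2}


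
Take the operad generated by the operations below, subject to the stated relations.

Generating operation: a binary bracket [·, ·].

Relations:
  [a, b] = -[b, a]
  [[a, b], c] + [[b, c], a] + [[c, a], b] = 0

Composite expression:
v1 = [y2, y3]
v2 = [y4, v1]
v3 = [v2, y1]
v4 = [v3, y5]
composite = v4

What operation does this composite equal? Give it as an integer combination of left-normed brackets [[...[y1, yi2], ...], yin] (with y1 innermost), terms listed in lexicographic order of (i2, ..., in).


[[[[y1, y2], y3], y4], y5] - [[[[y1, y3], y2], y4], y5] - [[[[y1, y4], y2], y3], y5] + [[[[y1, y4], y3], y2], y5]

In the tensor algebra, words opening y1 carry the y1-anchored form.
Composite bracket: [[[y4, [y2, y3]], y1], y5]
Full expansion: 16 signed words from ab - ba (2^4 = 16).
The y1-initial words carry the normal form:
  the word y1y2y3y4y5 carries sign +1 and contributes +[[[[y1, y2], y3], y4], y5]
  the word y1y3y2y4y5 carries sign -1 and contributes -[[[[y1, y3], y2], y4], y5]
  the word y1y4y2y3y5 carries sign -1 and contributes -[[[[y1, y4], y2], y3], y5]
  the word y1y4y3y2y5 carries sign +1 and contributes +[[[[y1, y4], y3], y2], y5]


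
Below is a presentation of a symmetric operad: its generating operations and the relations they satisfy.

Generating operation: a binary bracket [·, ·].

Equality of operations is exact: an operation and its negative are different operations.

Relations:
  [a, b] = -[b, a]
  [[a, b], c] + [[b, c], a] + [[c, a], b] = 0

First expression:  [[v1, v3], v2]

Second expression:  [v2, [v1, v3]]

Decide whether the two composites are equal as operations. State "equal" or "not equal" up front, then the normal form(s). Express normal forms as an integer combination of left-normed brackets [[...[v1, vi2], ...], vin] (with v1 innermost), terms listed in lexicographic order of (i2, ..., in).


not equal — first [[v1, v3], v2], second -[[v1, v3], v2]

The first composite normalizes to [[v1, v3], v2]
The second composite normalizes to -[[v1, v3], v2]
No match — not equal.


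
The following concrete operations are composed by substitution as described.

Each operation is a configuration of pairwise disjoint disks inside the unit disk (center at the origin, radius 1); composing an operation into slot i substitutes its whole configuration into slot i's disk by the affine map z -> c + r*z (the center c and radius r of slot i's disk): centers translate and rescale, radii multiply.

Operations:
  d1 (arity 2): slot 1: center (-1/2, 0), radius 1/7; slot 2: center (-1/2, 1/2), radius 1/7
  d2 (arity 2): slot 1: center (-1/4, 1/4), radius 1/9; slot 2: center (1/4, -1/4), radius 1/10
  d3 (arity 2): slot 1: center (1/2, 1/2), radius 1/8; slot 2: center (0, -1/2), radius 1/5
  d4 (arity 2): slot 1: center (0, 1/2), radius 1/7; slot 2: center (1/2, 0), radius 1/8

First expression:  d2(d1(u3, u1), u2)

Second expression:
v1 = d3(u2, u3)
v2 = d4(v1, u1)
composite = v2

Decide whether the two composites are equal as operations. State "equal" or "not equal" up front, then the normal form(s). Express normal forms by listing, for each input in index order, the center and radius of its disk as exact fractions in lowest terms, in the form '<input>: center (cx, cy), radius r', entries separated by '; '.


not equal — first u1: center (-11/36, 11/36), radius 1/63; u2: center (1/4, -1/4), radius 1/10; u3: center (-11/36, 1/4), radius 1/63, second u1: center (1/2, 0), radius 1/8; u2: center (1/14, 4/7), radius 1/56; u3: center (0, 3/7), radius 1/35

The first expression, normalized: u1: center (-11/36, 11/36), radius 1/63; u2: center (1/4, -1/4), radius 1/10; u3: center (-11/36, 1/4), radius 1/63
The second expression, normalized: u1: center (1/2, 0), radius 1/8; u2: center (1/14, 4/7), radius 1/56; u3: center (0, 3/7), radius 1/35
Different reductions; not equal.


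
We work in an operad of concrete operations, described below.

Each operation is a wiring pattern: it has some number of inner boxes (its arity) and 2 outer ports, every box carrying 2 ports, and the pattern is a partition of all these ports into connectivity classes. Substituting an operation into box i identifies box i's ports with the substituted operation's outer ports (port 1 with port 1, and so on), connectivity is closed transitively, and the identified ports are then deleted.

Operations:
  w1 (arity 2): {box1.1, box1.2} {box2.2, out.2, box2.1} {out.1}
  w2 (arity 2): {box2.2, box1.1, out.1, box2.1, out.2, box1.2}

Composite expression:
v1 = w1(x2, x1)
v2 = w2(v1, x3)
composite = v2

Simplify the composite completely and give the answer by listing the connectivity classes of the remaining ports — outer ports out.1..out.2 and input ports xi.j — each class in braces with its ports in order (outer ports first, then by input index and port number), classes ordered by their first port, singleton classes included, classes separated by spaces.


Substituting into w2 glues patterns; closure does the rest.
composing w1 on (x2, x1), with out.j its own outer ports: {out.1} {out.2, x1.1, x1.2} {x2.1, x2.2}
composing w2 on (x2, x1, x3), with out.j its own outer ports: {out.1, out.2, x1.1, x1.2, x3.1, x3.2} {x2.1, x2.2}

{out.1, out.2, x1.1, x1.2, x3.1, x3.2} {x2.1, x2.2}


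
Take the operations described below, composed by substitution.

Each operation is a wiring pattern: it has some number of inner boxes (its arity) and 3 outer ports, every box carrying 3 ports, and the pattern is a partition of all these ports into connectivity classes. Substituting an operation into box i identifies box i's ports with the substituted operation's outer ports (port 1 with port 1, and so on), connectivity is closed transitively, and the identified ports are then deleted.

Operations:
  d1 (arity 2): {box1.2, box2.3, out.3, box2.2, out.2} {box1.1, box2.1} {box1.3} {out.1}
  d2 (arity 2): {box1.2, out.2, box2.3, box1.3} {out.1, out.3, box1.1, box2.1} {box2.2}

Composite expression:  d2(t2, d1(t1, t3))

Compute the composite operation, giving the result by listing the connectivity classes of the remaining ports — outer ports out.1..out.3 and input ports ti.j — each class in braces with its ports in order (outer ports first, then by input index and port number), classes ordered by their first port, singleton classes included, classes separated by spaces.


After gluing at d2, chains via deleted ports link the t-ports.
d1 over (t1, t3) gives {out.1} {out.2, out.3, t1.2, t3.2, t3.3} {t1.1, t3.1} {t1.3}, out.j being that stage's outer ports
d2 over (t2, t1, t3) gives {out.1, out.3, t2.1} {out.2, t1.2, t2.2, t2.3, t3.2, t3.3} {t1.1, t3.1} {t1.3}, out.j being that stage's outer ports

{out.1, out.3, t2.1} {out.2, t1.2, t2.2, t2.3, t3.2, t3.3} {t1.1, t3.1} {t1.3}


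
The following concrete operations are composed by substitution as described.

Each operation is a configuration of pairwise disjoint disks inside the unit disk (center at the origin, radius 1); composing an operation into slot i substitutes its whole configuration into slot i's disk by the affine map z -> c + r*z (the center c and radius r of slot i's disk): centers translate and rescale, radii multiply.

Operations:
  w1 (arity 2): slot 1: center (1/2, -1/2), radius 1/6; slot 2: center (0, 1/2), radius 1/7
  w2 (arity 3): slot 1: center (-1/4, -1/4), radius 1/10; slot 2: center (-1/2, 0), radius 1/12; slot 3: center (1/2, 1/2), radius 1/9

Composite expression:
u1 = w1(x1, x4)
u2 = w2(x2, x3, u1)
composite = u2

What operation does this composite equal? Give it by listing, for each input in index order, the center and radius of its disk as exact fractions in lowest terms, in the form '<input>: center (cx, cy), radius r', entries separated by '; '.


x1: center (5/9, 4/9), radius 1/54; x2: center (-1/4, -1/4), radius 1/10; x3: center (-1/2, 0), radius 1/12; x4: center (1/2, 5/9), radius 1/63

Below w2, radii multiply path by path; the x-disk centers shift.
x2 passes through 1 substitution, ending at center (-1/4, -1/4), radius 1/10
x3 passes through 1 substitution, ending at center (-1/2, 0), radius 1/12
x1 passes through 2 substitutions, ending at center (5/9, 4/9), radius 1/54
x4 passes through 2 substitutions, ending at center (1/2, 5/9), radius 1/63


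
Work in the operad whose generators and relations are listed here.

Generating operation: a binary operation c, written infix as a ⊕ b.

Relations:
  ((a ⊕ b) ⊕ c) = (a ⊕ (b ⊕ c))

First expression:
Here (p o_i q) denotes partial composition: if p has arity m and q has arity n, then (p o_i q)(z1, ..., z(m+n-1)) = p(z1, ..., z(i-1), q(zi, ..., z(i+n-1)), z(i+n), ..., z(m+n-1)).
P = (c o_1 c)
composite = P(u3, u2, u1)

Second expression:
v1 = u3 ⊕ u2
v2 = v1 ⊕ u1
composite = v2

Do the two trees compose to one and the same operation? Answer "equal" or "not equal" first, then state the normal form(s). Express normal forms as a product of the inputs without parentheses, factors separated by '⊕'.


equal: each reduces to u3 ⊕ u2 ⊕ u1

The first expression reduces to u3 ⊕ u2 ⊕ u1
The second expression reduces to u3 ⊕ u2 ⊕ u1
Identical normal forms: equal.


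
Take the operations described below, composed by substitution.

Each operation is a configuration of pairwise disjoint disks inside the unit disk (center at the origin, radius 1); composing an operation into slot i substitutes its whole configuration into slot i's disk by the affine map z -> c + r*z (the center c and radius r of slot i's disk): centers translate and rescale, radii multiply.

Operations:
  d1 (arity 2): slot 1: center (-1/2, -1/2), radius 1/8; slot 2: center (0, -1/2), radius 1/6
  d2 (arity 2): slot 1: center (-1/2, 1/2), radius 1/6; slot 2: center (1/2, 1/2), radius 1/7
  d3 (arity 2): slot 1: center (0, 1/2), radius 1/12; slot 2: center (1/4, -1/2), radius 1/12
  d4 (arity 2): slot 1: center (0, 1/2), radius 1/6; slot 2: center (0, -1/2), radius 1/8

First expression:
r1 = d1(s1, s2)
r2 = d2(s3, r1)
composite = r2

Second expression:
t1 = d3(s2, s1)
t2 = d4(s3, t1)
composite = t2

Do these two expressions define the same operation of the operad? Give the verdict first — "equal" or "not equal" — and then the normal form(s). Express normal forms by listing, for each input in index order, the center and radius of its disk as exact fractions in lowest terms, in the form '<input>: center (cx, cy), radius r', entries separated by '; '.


not equal; first: s1: center (3/7, 3/7), radius 1/56; s2: center (1/2, 3/7), radius 1/42; s3: center (-1/2, 1/2), radius 1/6; second: s1: center (1/32, -9/16), radius 1/96; s2: center (0, -7/16), radius 1/96; s3: center (0, 1/2), radius 1/6

The first composite normalizes to s1: center (3/7, 3/7), radius 1/56; s2: center (1/2, 3/7), radius 1/42; s3: center (-1/2, 1/2), radius 1/6
The second composite normalizes to s1: center (1/32, -9/16), radius 1/96; s2: center (0, -7/16), radius 1/96; s3: center (0, 1/2), radius 1/6
They disagree, so not equal.


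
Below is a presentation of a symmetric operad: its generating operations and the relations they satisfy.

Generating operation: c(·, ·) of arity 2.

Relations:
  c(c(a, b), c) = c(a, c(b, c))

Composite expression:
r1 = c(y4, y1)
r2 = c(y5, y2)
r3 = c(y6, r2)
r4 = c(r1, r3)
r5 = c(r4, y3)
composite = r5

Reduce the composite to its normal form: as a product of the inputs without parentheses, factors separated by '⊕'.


y4 ⊕ y1 ⊕ y6 ⊕ y5 ⊕ y2 ⊕ y3

Associativity of c dissolves the nesting; only the y-input order survives.
c(y4, y1) reduces to y4 ⊕ y1
c(y5, y2) reduces to y5 ⊕ y2
c(y6, c(y5, y2)) reduces to y6 ⊕ y5 ⊕ y2
c(c(y4, y1), c(y6, c(y5, y2))) reduces to y4 ⊕ y1 ⊕ y6 ⊕ y5 ⊕ y2
c(c(c(y4, y1), c(y6, c(y5, y2))), y3) reduces to y4 ⊕ y1 ⊕ y6 ⊕ y5 ⊕ y2 ⊕ y3


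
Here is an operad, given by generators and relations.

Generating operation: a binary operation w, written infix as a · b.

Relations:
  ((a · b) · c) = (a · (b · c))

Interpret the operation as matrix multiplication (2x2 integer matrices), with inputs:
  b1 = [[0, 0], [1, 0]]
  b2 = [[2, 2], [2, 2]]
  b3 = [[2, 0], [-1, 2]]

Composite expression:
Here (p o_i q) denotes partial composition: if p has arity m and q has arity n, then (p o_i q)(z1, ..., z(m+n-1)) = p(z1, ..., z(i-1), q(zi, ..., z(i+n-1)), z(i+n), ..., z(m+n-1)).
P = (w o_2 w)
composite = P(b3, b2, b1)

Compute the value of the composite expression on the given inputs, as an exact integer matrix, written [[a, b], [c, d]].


[[4, 0], [2, 0]]

(b2 · b1) = [[2, 0], [2, 0]]
(b3 · (b2 · b1)) = [[4, 0], [2, 0]]


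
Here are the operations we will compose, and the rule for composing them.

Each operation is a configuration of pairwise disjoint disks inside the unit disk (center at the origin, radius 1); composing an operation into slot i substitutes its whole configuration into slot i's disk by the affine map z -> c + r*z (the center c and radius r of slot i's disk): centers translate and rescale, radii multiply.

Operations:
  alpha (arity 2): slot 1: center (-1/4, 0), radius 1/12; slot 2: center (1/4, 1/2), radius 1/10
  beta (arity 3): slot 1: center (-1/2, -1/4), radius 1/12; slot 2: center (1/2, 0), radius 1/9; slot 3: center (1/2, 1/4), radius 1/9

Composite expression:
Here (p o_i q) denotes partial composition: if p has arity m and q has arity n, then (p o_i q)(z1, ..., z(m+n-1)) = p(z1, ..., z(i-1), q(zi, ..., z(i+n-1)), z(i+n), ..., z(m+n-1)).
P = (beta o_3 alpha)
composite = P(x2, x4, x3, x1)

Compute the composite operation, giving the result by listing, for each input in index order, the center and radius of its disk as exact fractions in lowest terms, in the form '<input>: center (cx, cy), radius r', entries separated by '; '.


Only the slot chain above each x matters under beta; compose those maps.
tracing x2 down its 1-map path: center (-1/2, -1/4), radius 1/12
tracing x4 down its 1-map path: center (1/2, 0), radius 1/9
tracing x3 down its 2-map path: center (17/36, 1/4), radius 1/108
tracing x1 down its 2-map path: center (19/36, 11/36), radius 1/90

x1: center (19/36, 11/36), radius 1/90; x2: center (-1/2, -1/4), radius 1/12; x3: center (17/36, 1/4), radius 1/108; x4: center (1/2, 0), radius 1/9


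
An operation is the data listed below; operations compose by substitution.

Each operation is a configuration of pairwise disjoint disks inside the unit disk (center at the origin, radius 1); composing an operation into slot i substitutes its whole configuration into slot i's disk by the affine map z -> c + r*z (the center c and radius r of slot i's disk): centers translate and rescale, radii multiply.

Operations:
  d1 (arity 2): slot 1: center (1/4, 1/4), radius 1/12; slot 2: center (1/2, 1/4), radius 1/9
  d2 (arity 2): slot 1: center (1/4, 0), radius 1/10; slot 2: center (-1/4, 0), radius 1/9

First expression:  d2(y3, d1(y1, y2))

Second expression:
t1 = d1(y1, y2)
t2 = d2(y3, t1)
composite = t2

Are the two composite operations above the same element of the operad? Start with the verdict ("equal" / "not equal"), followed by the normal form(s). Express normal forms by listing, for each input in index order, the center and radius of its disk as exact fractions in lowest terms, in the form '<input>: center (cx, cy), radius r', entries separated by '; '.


In normal form, the first expression is y1: center (-2/9, 1/36), radius 1/108; y2: center (-7/36, 1/36), radius 1/81; y3: center (1/4, 0), radius 1/10
In normal form, the second expression is y1: center (-2/9, 1/36), radius 1/108; y2: center (-7/36, 1/36), radius 1/81; y3: center (1/4, 0), radius 1/10
One common form — equal.

equal; the common form is y1: center (-2/9, 1/36), radius 1/108; y2: center (-7/36, 1/36), radius 1/81; y3: center (1/4, 0), radius 1/10


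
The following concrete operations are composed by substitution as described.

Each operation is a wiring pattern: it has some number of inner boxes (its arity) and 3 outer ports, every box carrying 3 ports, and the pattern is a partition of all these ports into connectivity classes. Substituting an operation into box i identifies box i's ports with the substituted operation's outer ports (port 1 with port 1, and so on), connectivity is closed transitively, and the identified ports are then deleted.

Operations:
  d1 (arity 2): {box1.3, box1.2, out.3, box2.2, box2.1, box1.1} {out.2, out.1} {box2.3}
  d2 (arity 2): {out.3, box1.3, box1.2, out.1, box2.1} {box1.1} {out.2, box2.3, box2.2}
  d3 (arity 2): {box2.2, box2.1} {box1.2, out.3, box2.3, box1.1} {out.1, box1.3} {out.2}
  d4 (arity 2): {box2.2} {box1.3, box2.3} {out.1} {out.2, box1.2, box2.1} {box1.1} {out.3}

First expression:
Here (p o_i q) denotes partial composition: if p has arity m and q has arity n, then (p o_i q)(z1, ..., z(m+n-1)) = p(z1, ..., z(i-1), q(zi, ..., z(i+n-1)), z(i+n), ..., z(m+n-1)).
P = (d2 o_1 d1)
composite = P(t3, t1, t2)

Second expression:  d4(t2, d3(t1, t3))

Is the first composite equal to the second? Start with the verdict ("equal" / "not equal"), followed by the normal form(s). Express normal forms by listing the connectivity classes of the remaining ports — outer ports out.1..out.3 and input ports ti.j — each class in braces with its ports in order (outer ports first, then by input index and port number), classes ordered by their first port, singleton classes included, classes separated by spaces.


not equal; first: {out.1, out.3, t1.1, t1.2, t2.1, t3.1, t3.2, t3.3} {out.2, t2.2, t2.3} {t1.3}; second: {out.1} {out.2, t1.3, t2.2} {out.3} {t1.1, t1.2, t2.3, t3.3} {t2.1} {t3.1, t3.2}

In normal form, the first expression is {out.1, out.3, t1.1, t1.2, t2.1, t3.1, t3.2, t3.3} {out.2, t2.2, t2.3} {t1.3}
In normal form, the second expression is {out.1} {out.2, t1.3, t2.2} {out.3} {t1.1, t1.2, t2.3, t3.3} {t2.1} {t3.1, t3.2}
They disagree, so not equal.


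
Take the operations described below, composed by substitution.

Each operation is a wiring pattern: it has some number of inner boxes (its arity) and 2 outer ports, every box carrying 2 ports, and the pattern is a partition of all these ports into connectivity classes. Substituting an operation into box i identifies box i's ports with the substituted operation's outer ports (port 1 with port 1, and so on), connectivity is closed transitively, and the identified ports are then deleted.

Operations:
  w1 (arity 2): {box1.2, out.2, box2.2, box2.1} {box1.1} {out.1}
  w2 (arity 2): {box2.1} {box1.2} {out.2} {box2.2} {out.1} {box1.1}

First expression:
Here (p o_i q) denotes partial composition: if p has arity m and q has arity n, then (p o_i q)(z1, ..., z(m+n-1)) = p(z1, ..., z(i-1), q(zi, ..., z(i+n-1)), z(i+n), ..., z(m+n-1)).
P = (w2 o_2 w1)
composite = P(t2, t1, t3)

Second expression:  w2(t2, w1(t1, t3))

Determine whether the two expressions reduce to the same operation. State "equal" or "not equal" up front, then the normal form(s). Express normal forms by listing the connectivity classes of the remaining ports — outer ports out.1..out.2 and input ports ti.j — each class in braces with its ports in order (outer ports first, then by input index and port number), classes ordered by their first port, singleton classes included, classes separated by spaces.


equal; the common form is {out.1} {out.2} {t1.1} {t1.2, t3.1, t3.2} {t2.1} {t2.2}

Normal form of the first expression: {out.1} {out.2} {t1.1} {t1.2, t3.1, t3.2} {t2.1} {t2.2}
Normal form of the second expression: {out.1} {out.2} {t1.1} {t1.2, t3.1, t3.2} {t2.1} {t2.2}
Identical normal forms: equal.


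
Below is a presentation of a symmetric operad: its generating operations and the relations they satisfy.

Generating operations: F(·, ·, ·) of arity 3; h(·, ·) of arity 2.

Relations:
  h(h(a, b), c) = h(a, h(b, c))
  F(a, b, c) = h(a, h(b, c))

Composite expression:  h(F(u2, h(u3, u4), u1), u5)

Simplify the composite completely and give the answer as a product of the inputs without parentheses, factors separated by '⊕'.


u2 ⊕ u3 ⊕ u4 ⊕ u1 ⊕ u5

Under associativity of h, the answer is the u's in reading order.
h(u3, u4) collapses to u3 ⊕ u4
F(u2, h(u3, u4), u1) collapses to u2 ⊕ u3 ⊕ u4 ⊕ u1
h(F(u2, h(u3, u4), u1), u5) collapses to u2 ⊕ u3 ⊕ u4 ⊕ u1 ⊕ u5


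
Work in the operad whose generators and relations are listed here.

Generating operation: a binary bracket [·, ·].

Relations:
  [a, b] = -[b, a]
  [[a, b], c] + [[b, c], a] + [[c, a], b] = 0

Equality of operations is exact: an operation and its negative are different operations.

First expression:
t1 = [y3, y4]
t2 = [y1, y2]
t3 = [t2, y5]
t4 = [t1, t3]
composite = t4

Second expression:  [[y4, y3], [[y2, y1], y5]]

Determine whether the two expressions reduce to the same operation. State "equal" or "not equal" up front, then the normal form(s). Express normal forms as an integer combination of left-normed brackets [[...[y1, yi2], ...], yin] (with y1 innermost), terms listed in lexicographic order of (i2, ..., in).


equal; both compose to -[[[[y1, y2], y5], y3], y4] + [[[[y1, y2], y5], y4], y3]

Reducing the first expression gives -[[[[y1, y2], y5], y3], y4] + [[[[y1, y2], y5], y4], y3]
Reducing the second expression gives -[[[[y1, y2], y5], y3], y4] + [[[[y1, y2], y5], y4], y3]
Identical normal forms: equal.


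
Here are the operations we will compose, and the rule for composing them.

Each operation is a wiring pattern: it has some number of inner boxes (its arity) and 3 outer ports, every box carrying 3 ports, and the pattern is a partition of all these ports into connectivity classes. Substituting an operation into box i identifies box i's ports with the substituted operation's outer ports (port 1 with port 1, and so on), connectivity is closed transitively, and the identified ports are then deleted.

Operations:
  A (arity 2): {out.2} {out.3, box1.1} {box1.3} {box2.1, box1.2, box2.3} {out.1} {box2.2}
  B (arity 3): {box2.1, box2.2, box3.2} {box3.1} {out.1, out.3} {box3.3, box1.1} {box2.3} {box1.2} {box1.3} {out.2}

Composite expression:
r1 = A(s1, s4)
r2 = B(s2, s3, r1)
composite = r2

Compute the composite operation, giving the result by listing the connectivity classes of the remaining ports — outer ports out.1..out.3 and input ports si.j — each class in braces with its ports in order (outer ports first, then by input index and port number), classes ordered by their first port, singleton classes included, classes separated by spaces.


{out.1, out.3} {out.2} {s1.1, s2.1} {s1.2, s4.1, s4.3} {s1.3} {s2.2} {s2.3} {s3.1, s3.2} {s3.3} {s4.2}

Reachability decides: close wires over B-identified ports.
after A, the pattern on (s1, s4) reads {out.1} {out.2} {out.3, s1.1} {s1.2, s4.1, s4.3} {s1.3} {s4.2} (out.j = its outer ports)
after B, the pattern on (s2, s3, s1, s4) reads {out.1, out.3} {out.2} {s1.1, s2.1} {s1.2, s4.1, s4.3} {s1.3} {s2.2} {s2.3} {s3.1, s3.2} {s3.3} {s4.2} (out.j = its outer ports)
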